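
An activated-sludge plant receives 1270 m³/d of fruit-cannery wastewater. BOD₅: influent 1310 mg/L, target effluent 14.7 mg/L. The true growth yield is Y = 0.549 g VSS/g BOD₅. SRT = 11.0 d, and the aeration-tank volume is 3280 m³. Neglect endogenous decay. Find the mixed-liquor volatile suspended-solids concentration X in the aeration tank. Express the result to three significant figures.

X ≈ 3030 mg/L

From V·X = Y·Q·(S₀ − S)·θ_c (decay neglected): X = 0.549 × 1270 × (1310 − 14.7) × 11.0 / 3280 = 3029 mg/L.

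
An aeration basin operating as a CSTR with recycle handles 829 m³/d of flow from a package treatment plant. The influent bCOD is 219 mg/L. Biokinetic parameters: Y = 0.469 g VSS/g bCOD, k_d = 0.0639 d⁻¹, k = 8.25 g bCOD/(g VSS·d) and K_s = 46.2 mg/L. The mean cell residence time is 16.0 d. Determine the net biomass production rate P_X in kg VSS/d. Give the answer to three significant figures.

P_X ≈ 41.8 kg VSS/d

From the Monod/SRT balance for a CMAS, S = K_s·(1+k_d θ_c)/[θ_c·(Y k − k_d) − 1] = 46.2 × (1 + 0.0639 × 16.0) / [16.0 × (0.469 × 8.25 − 0.0639) − 1] = 93.43 / 59.89 = 1.560 mg/L.
The observed yield is Y_obs = Y/(1 + k_d·θ_c) = 0.469 / (1 + 0.0639 × 16.0) = 0.469 / 2.022 = 0.2319 g VSS per g bCOD removed.
ΔS = 219 − 1.56 = 217.4 mg/L, so the substrate removal rate is 829 × 217.4/1000 = 180.3 kg bCOD/d.
Net biomass production P_X = Y_obs × Q·(S₀ − S) = 0.2319 × 180.3 = 41.80 kg VSS/d.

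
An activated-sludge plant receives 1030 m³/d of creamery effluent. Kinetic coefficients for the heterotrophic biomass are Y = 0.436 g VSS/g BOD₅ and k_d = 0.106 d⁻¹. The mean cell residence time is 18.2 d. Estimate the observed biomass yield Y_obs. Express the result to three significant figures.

Y_obs ≈ 0.149 g VSS/g BOD₅

Observed yield with endogenous decay: Y_obs = Y / (1 + k_d·θ_c) = 0.436 / (1 + 0.106 × 18.2) = 0.436 / 2.929 = 0.1488 g VSS/g BOD₅.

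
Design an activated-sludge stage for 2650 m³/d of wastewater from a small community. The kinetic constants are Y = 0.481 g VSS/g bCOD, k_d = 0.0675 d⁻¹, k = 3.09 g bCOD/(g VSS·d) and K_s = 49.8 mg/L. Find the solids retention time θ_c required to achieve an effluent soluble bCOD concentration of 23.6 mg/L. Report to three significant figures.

θ_c ≈ 2.44 d

Specific growth rate at S = 23.6 mg/L: μ = YkS/(K_s+S) = 0.481·3.09·23.6/(49.8+23.6) = 0.4779 d⁻¹.
1/θ_c = 0.4779 − 0.0675 = 0.4104 d⁻¹, so θ_c = 2.437 d.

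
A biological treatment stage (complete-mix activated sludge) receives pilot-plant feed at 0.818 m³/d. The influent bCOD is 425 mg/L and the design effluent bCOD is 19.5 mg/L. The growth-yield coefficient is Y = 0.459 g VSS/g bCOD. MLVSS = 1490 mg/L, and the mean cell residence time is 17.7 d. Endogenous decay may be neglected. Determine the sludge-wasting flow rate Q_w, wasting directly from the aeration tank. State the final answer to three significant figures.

Biomass mass balance (decay neglected): V·X = Y·Q·(S₀ − S)·θ_c, so V = 0.459 × 0.818 × (425 − 19.5) × 17.7 / 1490 = 1.809 m³.
Wasting from the aeration tank: Q_w = V / θ_c = 1.809 / 17.7 = 0.1022 m³/d.

Q_w ≈ 0.102 m³/d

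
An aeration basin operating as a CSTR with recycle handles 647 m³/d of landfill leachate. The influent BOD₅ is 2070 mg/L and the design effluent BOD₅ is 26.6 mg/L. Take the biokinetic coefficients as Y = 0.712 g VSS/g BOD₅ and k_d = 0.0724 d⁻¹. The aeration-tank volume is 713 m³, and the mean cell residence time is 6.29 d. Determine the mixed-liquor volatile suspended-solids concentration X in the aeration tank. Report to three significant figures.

X ≈ 5710 mg/L

From V·X·(1 + k_d·θ_c) = Y·Q·(S₀ − S)·θ_c: X = 0.712 × 647 × (2070 − 26.6) × 6.29 / [713 × (1 + 0.0724 × 6.29)] = 5706 mg/L.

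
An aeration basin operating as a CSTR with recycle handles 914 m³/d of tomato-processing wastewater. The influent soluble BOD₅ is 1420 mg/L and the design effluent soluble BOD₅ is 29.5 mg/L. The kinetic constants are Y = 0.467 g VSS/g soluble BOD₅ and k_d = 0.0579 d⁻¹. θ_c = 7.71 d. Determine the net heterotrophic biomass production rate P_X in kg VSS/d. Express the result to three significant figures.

P_X ≈ 410 kg VSS/d

Correct the yield for decay: Y_obs = Y/(1 + k_d θ_c) = 0.467 / (1 + 0.0579 × 7.71) = 0.467 / 1.446 = 0.3229.
Q·(S₀ − S) = 914 × (1420 − 29.5) × 10⁻³ = 1271 kg/d removed.
Biomass produced: P_X = Y_obs·Q·ΔS = 0.3229 × 1271 ≈ 410.3 kg VSS/d.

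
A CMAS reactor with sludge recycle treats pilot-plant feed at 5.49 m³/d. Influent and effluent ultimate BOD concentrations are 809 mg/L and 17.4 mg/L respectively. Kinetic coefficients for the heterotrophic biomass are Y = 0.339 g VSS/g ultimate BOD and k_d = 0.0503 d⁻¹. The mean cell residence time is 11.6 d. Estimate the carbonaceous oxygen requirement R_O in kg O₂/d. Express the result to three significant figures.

Y_obs = Y / (1 + k_d θ_c) = 0.339 / (1 + 0.0503 × 11.6) = 0.339 / 1.583 = 0.2141.
ΔS = 809 − 17.4 = 791.6 mg/L, so the substrate removal rate is 5.49 × 791.6/1000 = 4.346 kg ultimate BOD/d.
P_X = Y_obs·Q·(S₀ − S) = 0.2141 × 4.346 = 0.9304 kg VSS/d.
R_O = Q·(S₀ − S) − 1.42·P_X = 4.346 − 1.42 × 0.9304 = 3.025 kg O₂/d.

R_O ≈ 3.02 kg O₂/d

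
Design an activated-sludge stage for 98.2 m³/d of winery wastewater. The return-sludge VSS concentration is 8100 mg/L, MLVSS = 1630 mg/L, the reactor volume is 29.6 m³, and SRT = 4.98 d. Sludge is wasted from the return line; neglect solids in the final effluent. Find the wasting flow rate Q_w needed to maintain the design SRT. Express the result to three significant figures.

Wasting from the return line (neglecting effluent solids): Q_w = V·X / (θ_c·X_r) = 29.60 × 1630 / (4.98 × 8100) = 1.196 m³/d.

Q_w ≈ 1.20 m³/d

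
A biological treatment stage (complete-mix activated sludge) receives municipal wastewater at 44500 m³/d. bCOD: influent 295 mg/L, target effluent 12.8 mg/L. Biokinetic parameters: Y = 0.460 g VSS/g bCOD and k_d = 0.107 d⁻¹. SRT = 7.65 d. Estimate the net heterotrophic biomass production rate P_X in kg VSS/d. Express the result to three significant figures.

P_X ≈ 3180 kg VSS/d

Observed yield with endogenous decay: Y_obs = Y / (1 + k_d·θ_c) = 0.460 / (1 + 0.107 × 7.65) = 0.460 / 1.819 = 0.2529 g VSS/g bCOD.
ΔS = 295 − 12.8 = 282.2 mg/L, so the substrate removal rate is 44500 × 282.2/1000 = 12558 kg bCOD/d.
So the net sludge growth is P_X = 0.2529 × 12558 = 3177 kg VSS/d.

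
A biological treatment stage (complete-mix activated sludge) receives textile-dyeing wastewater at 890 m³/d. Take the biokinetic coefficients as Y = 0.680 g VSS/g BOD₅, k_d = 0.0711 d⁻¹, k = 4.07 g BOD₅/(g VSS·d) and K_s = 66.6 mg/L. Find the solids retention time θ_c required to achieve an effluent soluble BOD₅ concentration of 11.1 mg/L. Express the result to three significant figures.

From 1/θ_c = Y·k·S/(K_s + S) − k_d: Y·k·S/(K_s+S) = 0.680 × 4.07 × 11.1 / (66.6 + 11.1) = 0.3954 d⁻¹.
θ_c = 1/(μ − k_d) = 1/(0.3954 − 0.0711) = 1/0.3243 = 3.084 d.

θ_c ≈ 3.08 d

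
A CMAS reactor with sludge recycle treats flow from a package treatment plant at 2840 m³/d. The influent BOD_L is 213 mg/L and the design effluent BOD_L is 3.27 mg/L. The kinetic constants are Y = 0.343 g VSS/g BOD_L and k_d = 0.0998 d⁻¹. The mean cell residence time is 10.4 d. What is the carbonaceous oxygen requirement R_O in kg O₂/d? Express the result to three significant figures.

R_O ≈ 453 kg O₂/d

Correct the yield for decay: Y_obs = Y/(1 + k_d θ_c) = 0.343 / (1 + 0.0998 × 10.4) = 0.343 / 2.038 = 0.1683.
Mass of BOD_L removed per day: Q(S₀ − S) = 2840 × 209.7 g/m³ = 595.6 kg/d.
P_X = Y_obs·Q·(S₀ − S) = 0.1683 × 595.6 = 100.3 kg VSS/d.
R_O = Q·(S₀ − S) − 1.42·P_X = 595.6 − 1.42 × 100.3 = 453.3 kg O₂/d.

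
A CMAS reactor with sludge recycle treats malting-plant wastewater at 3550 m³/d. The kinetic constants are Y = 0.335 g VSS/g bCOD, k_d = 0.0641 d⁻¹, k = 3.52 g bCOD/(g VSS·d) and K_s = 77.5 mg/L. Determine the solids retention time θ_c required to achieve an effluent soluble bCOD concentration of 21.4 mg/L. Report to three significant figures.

θ_c ≈ 5.23 d

From 1/θ_c = Y·k·S/(K_s + S) − k_d: Y·k·S/(K_s+S) = 0.335 × 3.52 × 21.4 / (77.5 + 21.4) = 0.2552 d⁻¹.
Then 1/θ_c = μ − k_d = 0.2552 − 0.0641 = 0.1911 d⁻¹, giving θ_c = 5.234 d.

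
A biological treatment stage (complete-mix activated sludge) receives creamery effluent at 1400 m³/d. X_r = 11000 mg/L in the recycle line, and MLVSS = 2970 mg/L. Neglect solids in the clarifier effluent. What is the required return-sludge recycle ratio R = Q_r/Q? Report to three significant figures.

Solids balance on the clarifier gives (1+R)X = R·X_r, so R = X/(X_r − X) = 2970 / (11000 − 2970) = 0.3699.

R ≈ 0.370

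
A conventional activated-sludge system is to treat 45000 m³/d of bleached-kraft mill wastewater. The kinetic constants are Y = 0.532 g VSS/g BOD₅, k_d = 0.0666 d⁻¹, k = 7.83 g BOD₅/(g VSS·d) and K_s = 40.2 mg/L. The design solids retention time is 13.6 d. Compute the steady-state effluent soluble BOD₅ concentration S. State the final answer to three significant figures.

S ≈ 1.40 mg/L

For a completely mixed reactor with recycle the Lawrence–McCarty relation gives S = K_s·(1 + k_d·θ_c) / [θ_c·(Y·k − k_d) − 1] = 40.2 × (1 + 0.0666 × 13.6) / [13.6 × (0.532 × 7.83 − 0.0666) − 1] = 76.61 / 54.75 = 1.399 mg/L.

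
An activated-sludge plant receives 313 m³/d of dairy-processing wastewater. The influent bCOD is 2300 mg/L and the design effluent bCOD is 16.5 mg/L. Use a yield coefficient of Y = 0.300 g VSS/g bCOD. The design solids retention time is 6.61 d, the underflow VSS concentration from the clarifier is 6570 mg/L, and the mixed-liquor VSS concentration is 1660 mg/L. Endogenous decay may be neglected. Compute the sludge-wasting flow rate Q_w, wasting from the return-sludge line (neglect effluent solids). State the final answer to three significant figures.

Q_w ≈ 32.6 m³/d

Biomass mass balance (decay neglected): V·X = Y·Q·(S₀ − S)·θ_c, so V = 0.300 × 313 × (2300 − 16.5) × 6.61 / 1660 = 853.8 m³.
θ_c = V·X/(Q_w·X_r) when wasting from the recycle, so Q_w = V·X/(θ_c·X_r) = 853.8 × 1660 / (6.61 × 6570) = 32.64 m³/d.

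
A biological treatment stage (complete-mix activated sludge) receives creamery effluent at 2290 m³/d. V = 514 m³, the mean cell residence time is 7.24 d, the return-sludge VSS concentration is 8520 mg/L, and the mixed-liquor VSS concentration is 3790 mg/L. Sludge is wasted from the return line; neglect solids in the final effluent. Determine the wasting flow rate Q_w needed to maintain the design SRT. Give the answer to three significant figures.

Q_w ≈ 31.6 m³/d

Q_w = (V·X)/(θ_c X_r) = 514.0 × 3790 / (7.24 × 8520) = 31.58 m³/d.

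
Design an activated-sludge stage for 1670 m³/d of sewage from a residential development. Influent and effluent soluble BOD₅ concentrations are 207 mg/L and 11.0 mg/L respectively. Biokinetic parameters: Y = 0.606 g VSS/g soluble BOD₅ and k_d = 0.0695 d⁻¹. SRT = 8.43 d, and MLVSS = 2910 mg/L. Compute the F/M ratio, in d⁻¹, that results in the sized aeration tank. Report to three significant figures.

From the SRT design equation V = Y Q (S₀−S) θ_c / [X (1 + k_d θ_c)] = 0.606 × 1670 × (207 − 11.0) × 8.43 / [2910 × (1 + 0.0695 × 8.43)] = 1.67×10^6 / 4615 = 362.3 m³.
F/M = applied load / biomass = Q·S₀/(V·X) = 1670 × 207 / (362.3 × 2910) = 0.3279 d⁻¹.

F/M ≈ 0.328 d⁻¹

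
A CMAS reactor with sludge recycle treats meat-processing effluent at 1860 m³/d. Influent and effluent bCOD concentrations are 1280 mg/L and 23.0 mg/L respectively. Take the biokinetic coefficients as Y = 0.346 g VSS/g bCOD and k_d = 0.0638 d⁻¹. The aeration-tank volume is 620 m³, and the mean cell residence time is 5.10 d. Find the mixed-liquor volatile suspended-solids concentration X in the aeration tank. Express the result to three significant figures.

From V·X·(1 + k_d·θ_c) = Y·Q·(S₀ − S)·θ_c: X = 0.346 × 1860 × (1280 − 23.0) × 5.10 / [620 × (1 + 0.0638 × 5.10)] = 5021 mg/L.

X ≈ 5020 mg/L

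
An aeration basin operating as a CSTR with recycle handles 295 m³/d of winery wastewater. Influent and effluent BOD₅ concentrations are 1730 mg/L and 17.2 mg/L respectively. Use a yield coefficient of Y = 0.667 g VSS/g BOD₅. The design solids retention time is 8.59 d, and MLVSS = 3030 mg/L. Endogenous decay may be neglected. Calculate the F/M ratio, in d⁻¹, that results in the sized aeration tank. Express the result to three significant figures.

Biomass mass balance (decay neglected): V·X = Y·Q·(S₀ − S)·θ_c, so V = 0.667 × 295 × (1730 − 17.2) × 8.59 / 3030 = 955.4 m³.
F/M = applied load / biomass = Q·S₀/(V·X) = 295 × 1730 / (955.4 × 3030) = 0.1763 d⁻¹.

F/M ≈ 0.176 d⁻¹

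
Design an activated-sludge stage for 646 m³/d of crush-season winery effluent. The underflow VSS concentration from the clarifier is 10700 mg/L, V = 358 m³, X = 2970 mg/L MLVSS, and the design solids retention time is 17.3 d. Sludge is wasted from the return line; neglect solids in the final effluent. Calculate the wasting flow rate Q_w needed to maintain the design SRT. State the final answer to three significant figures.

Wasting from the return line (neglecting effluent solids): Q_w = V·X / (θ_c·X_r) = 358.0 × 2970 / (17.3 × 10700) = 5.744 m³/d.

Q_w ≈ 5.74 m³/d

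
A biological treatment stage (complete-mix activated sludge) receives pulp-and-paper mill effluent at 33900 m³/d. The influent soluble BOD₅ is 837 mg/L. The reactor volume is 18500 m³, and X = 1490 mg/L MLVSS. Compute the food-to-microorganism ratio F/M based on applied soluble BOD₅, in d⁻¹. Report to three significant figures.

F/M ≈ 1.03 d⁻¹

F/M = applied load / biomass = Q·S₀/(V·X) = 33900 × 837 / (18500 × 1490) = 1.029 d⁻¹.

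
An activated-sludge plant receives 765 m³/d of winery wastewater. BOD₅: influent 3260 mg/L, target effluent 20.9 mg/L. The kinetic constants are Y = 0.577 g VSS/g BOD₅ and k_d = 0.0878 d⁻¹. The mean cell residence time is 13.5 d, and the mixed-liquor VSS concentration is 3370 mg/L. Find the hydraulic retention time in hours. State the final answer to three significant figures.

τ ≈ 82.2 h

From the SRT design equation V = Y Q (S₀−S) θ_c / [X (1 + k_d θ_c)] = 0.577 × 765 × (3260 − 20.9) × 13.5 / [3370 × (1 + 0.0878 × 13.5)] = 1.93×10^7 / 7364 = 2621 m³.
Hydraulic retention time τ = V/Q = 2621 / 765 = 3.426 d = 82.23 h.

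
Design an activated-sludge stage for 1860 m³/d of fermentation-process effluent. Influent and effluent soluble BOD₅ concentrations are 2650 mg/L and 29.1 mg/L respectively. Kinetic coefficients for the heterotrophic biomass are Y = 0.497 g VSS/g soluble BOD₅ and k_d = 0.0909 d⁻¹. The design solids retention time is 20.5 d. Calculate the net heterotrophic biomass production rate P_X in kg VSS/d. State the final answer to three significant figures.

P_X ≈ 846 kg VSS/d

The observed yield is Y_obs = Y/(1 + k_d·θ_c) = 0.497 / (1 + 0.0909 × 20.5) = 0.497 / 2.863 = 0.1736 g VSS per g soluble BOD₅ removed.
ΔS = 2650 − 29.1 = 2621 mg/L, so the substrate removal rate is 1860 × 2621/1000 = 4875 kg soluble BOD₅/d.
Net biomass production P_X = Y_obs × Q·(S₀ − S) = 0.1736 × 4875 = 846.1 kg VSS/d.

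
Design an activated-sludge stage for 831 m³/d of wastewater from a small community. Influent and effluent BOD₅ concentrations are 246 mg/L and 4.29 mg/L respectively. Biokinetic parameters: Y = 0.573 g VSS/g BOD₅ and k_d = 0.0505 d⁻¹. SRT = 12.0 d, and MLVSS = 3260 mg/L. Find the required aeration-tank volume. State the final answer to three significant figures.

Rearranging the biomass balance for a CMAS with decay, V = Y·Q·ΔS·θ_c / [X·(1+k_d θ_c)] = 0.573 × 831 × (246 − 4.29) × 12.0 / [3260 × (1 + 0.0505 × 12.0)] = 1.38×10^6 / 5236 = 263.8 m³.

V ≈ 264 m³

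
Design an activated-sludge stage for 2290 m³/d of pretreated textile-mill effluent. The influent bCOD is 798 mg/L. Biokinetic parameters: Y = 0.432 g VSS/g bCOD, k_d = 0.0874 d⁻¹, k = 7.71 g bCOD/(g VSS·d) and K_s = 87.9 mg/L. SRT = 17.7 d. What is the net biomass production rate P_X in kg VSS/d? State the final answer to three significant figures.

P_X ≈ 308 kg VSS/d

For a completely mixed reactor with recycle the Lawrence–McCarty relation gives S = K_s·(1 + k_d·θ_c) / [θ_c·(Y·k − k_d) − 1] = 87.9 × (1 + 0.0874 × 17.7) / [17.7 × (0.432 × 7.71 − 0.0874) − 1] = 223.9 / 56.41 = 3.969 mg/L.
Correct the yield for decay: Y_obs = Y/(1 + k_d θ_c) = 0.432 / (1 + 0.0874 × 17.7) = 0.432 / 2.547 = 0.1696.
Q·(S₀ − S) = 2290 × (798 − 3.97) × 10⁻³ = 1818 kg/d removed.
So the net sludge growth is P_X = 0.1696 × 1818 = 308.4 kg VSS/d.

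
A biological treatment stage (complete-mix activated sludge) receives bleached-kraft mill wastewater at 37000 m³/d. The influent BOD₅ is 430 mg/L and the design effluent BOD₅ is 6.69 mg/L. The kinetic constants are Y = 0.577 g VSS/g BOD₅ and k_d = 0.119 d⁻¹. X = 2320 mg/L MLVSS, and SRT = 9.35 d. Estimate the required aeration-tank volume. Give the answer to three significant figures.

From the SRT design equation V = Y Q (S₀−S) θ_c / [X (1 + k_d θ_c)] = 0.577 × 37000 × (430 − 6.69) × 9.35 / [2320 × (1 + 0.119 × 9.35)] = 8.45×10^7 / 4901 = 17240 m³.

V ≈ 17200 m³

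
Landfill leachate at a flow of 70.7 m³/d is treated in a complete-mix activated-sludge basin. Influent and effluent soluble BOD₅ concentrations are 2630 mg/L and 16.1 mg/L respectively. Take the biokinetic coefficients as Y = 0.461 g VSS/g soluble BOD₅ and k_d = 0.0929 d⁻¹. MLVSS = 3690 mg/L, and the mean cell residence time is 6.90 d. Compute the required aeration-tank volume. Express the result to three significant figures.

Steady-state biomass mass balance: V·X·(1 + k_d·θ_c) = Y·Q·(S₀ − S)·θ_c, so V = 0.461 × 70.7 × (2630 − 16.1) × 6.90 / [3690 × (1 + 0.0929 × 6.90)] = 5.88×10^5 / 6055 = 97.08 m³.

V ≈ 97.1 m³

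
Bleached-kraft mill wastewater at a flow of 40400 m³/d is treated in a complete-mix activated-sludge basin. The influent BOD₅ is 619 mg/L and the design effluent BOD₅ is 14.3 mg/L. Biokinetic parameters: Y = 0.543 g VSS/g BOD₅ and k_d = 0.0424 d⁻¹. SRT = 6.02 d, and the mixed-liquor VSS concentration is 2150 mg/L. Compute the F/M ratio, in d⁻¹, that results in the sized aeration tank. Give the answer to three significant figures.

Rearranging the biomass balance for a CMAS with decay, V = Y·Q·ΔS·θ_c / [X·(1+k_d θ_c)] = 0.543 × 40400 × (619 − 14.3) × 6.02 / [2150 × (1 + 0.0424 × 6.02)] = 7.99×10^7 / 2699 = 29590 m³.
F/M = applied load / biomass = Q·S₀/(V·X) = 40400 × 619 / (29590 × 2150) = 0.3931 d⁻¹.

F/M ≈ 0.393 d⁻¹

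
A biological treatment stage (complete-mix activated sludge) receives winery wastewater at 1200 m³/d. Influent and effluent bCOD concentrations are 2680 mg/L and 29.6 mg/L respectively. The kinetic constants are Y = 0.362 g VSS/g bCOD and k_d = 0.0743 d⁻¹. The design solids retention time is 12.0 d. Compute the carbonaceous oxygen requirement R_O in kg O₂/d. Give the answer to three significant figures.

R_O ≈ 2320 kg O₂/d

Observed yield with endogenous decay: Y_obs = Y / (1 + k_d·θ_c) = 0.362 / (1 + 0.0743 × 12.0) = 0.362 / 1.892 = 0.1914 g VSS/g bCOD.
Substrate removed = Q·(S₀ − S) = 1200 m³/d × (2680 − 29.6) g/m³ = 3.18×10^6 g/d = 3180 kg/d.
P_X = Y_obs·Q·(S₀ − S) = 0.1914 × 3180 = 608.7 kg VSS/d.
R_O = Q·ΔS − 1.42 P_X = 3180 − 864.3 = 2316 kg O₂/d.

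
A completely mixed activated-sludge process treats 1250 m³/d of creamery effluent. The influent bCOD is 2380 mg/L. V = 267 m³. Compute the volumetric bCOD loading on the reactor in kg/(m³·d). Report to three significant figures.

Applied bCOD load per unit volume = Q·S₀/V = (1250 × 2380/1000)/267.0 = 11.14 kg bCOD·m⁻³·d⁻¹.

L_v ≈ 11.1 kg bCOD/(m³·d)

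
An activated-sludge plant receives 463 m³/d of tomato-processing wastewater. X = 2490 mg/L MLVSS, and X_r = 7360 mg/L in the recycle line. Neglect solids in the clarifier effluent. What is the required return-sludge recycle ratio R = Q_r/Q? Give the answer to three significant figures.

Solids balance on the clarifier gives (1+R)X = R·X_r, so R = X/(X_r − X) = 2490 / (7360 − 2490) = 0.5113.

R ≈ 0.511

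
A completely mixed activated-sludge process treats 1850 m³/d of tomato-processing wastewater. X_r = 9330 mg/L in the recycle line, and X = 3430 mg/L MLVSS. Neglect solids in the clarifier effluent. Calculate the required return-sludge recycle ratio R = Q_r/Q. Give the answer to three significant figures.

Mass balance around the secondary clarifier (neglecting effluent solids): R = X / (X_r − X) = 3430 / (9330 − 3430) = 0.5814.

R ≈ 0.581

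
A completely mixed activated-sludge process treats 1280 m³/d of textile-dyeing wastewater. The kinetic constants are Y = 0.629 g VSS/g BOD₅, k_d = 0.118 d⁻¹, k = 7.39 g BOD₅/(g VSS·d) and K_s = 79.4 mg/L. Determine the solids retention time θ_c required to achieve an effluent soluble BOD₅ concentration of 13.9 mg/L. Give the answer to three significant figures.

At the target effluent, Y k S/(K_s+S) = 0.629×7.39×13.9/93.30 = 0.6925 d⁻¹.
1/θ_c = 0.6925 − 0.118 = 0.5745 d⁻¹, so θ_c = 1.741 d.

θ_c ≈ 1.74 d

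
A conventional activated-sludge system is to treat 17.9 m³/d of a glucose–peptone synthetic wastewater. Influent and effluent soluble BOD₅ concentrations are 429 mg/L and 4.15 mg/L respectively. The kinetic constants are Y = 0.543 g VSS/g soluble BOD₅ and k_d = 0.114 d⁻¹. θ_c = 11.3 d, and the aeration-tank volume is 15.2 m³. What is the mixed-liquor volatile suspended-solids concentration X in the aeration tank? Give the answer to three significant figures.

X ≈ 1340 mg/L

Solving the biomass balance for X: X = Y Q (S₀−S) θ_c / [V (1+k_d θ_c)] = 0.543 × 17.9 × (429 − 4.15) × 11.3 / [15.2 × (1 + 0.114 × 11.3)] = 1342 mg/L.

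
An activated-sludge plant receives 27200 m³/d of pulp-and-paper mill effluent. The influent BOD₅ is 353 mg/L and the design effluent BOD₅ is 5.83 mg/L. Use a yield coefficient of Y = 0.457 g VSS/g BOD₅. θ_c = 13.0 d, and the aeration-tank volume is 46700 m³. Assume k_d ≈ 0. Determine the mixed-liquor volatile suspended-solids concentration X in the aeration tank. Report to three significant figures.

X ≈ 1200 mg/L

From V·X = Y·Q·(S₀ − S)·θ_c (decay neglected): X = 0.457 × 27200 × (353 − 5.83) × 13.0 / 46700 = 1201 mg/L.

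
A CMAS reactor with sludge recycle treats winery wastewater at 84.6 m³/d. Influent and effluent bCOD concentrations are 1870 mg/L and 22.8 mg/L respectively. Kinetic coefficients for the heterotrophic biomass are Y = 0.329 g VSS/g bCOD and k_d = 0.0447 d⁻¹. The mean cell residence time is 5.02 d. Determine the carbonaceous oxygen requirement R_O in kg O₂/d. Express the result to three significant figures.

R_O ≈ 96.6 kg O₂/d

Correct the yield for decay: Y_obs = Y/(1 + k_d θ_c) = 0.329 / (1 + 0.0447 × 5.02) = 0.329 / 1.224 = 0.2687.
Substrate removed = Q·(S₀ − S) = 84.6 m³/d × (1870 − 22.8) g/m³ = 1.56×10^5 g/d = 156.3 kg/d.
P_X = Y_obs·Q·(S₀ − S) = 0.2687 × 156.3 = 41.99 kg VSS/d.
Carbonaceous O₂ demand = substrate oxidised − cell-mass equivalent = 156.3 − 1.42 × 41.99 = 96.65 kg O₂/d.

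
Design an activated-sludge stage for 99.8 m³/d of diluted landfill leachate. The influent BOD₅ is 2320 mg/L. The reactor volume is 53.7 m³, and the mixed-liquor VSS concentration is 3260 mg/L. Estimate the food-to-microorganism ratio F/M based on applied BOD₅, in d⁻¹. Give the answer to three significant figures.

F/M ≈ 1.32 d⁻¹

F/M = Q·S₀ / (V·X) = 99.8 × 2320 / (53.70 × 3260) = 1.323 g BOD₅·(g VSS·d)⁻¹.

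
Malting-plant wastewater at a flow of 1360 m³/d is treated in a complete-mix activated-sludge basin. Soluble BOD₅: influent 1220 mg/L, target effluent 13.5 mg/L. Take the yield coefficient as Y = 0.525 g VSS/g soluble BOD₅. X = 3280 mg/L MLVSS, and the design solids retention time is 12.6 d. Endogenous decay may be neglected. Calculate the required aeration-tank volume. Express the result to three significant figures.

V ≈ 3310 m³

V·X = Y·Q·ΔS·θ_c gives V = 0.525 × 1360 × (1220 − 13.5) × 12.6 / 3280 = 3309 m³.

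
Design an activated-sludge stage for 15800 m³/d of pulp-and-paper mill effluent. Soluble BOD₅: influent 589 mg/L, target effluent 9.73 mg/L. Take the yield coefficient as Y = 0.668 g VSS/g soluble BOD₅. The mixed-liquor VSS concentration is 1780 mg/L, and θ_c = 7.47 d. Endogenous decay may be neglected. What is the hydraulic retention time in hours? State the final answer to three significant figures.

With k_d = 0 the design equation reduces to V = Y Q (S₀−S) θ_c / X = 0.668 × 15800 × (589 − 9.73) × 7.47 / 1780 = 25658 m³.
τ = V/Q = 25658/15800 = 1.624 d, or 38.97 h.

τ ≈ 39.0 h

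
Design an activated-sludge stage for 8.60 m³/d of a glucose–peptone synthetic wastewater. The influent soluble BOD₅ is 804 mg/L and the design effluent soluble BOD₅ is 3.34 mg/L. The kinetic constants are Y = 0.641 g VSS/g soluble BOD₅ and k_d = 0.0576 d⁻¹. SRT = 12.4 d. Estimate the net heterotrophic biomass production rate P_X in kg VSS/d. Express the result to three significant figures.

P_X ≈ 2.57 kg VSS/d

Y_obs = Y / (1 + k_d θ_c) = 0.641 / (1 + 0.0576 × 12.4) = 0.641 / 1.714 = 0.3739.
ΔS = 804 − 3.34 = 800.7 mg/L, so the substrate removal rate is 8.60 × 800.7/1000 = 6.886 kg soluble BOD₅/d.
P_X = Y_obs · Q(S₀ − S) = 0.3739 × 6.886 = 2.575 kg VSS/d.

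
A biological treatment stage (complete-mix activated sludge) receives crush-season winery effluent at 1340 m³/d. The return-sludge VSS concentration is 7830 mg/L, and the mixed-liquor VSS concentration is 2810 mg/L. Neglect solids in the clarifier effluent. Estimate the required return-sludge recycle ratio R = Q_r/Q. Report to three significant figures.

R ≈ 0.560

Solids balance on the clarifier gives (1+R)X = R·X_r, so R = X/(X_r − X) = 2810 / (7830 − 2810) = 0.5598.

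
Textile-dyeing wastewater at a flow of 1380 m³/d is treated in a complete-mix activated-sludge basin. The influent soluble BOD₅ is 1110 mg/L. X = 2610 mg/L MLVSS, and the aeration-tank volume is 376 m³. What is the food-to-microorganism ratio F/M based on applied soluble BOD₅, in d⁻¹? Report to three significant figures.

F/M = applied load / biomass = Q·S₀/(V·X) = 1380 × 1110 / (376.0 × 2610) = 1.561 d⁻¹.

F/M ≈ 1.56 d⁻¹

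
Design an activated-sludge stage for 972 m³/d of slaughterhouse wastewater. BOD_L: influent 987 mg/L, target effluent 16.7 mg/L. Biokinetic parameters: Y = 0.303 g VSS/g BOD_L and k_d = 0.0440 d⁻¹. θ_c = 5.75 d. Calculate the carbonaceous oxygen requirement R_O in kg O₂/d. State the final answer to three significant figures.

R_O ≈ 619 kg O₂/d

Y_obs = Y / (1 + k_d θ_c) = 0.303 / (1 + 0.0440 × 5.75) = 0.303 / 1.253 = 0.2418.
Substrate removed = Q·(S₀ − S) = 972 m³/d × (987 − 16.7) g/m³ = 9.43×10^5 g/d = 943.1 kg/d.
P_X = Y_obs·Q·(S₀ − S) = 0.2418 × 943.1 = 228.1 kg VSS/d.
R_O = Q·(S₀ − S) − 1.42·P_X = 943.1 − 1.42 × 228.1 = 619.3 kg O₂/d.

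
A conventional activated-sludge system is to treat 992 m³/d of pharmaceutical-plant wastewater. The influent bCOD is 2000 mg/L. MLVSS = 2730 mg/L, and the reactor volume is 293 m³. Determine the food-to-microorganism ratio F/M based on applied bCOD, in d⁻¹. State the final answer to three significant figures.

F/M ≈ 2.48 d⁻¹

F/M = Q·S₀ / (V·X) = 992 × 2000 / (293.0 × 2730) = 2.480 g bCOD·(g VSS·d)⁻¹.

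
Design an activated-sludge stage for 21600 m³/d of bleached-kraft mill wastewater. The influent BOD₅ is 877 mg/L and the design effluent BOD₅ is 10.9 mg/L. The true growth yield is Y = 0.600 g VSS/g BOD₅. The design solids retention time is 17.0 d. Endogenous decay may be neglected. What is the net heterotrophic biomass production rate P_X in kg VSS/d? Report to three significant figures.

No decay correction is needed, so Y_obs = Y = 0.600.
Mass of BOD₅ removed per day: Q(S₀ − S) = 21600 × 866.1 g/m³ = 18708 kg/d.
Biomass produced: P_X = Y_obs·Q·ΔS = 0.6000 × 18708 ≈ 11225 kg VSS/d.

P_X ≈ 11200 kg VSS/d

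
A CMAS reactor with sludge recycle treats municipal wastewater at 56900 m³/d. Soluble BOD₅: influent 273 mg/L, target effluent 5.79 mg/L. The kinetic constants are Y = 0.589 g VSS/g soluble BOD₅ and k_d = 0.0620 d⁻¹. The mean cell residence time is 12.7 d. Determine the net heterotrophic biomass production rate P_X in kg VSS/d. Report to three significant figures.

P_X ≈ 5010 kg VSS/d

The observed yield is Y_obs = Y/(1 + k_d·θ_c) = 0.589 / (1 + 0.0620 × 12.7) = 0.589 / 1.787 = 0.3295 g VSS per g soluble BOD₅ removed.
Mass of soluble BOD₅ removed per day: Q(S₀ − S) = 56900 × 267.2 g/m³ = 15204 kg/d.
Biomass produced: P_X = Y_obs·Q·ΔS = 0.3295 × 15204 ≈ 5010 kg VSS/d.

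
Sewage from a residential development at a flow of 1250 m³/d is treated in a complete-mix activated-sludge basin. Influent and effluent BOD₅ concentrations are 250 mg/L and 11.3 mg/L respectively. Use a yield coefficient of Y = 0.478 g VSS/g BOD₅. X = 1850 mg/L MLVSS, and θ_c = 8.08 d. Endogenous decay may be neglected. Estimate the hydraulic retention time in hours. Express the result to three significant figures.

τ ≈ 12.0 h

V·X = Y·Q·ΔS·θ_c gives V = 0.478 × 1250 × (250 − 11.3) × 8.08 / 1850 = 622.9 m³.
HRT = V/Q = 622.9 m³ / 1250 m³·d⁻¹ = 0.4983 d × 24 = 11.96 h.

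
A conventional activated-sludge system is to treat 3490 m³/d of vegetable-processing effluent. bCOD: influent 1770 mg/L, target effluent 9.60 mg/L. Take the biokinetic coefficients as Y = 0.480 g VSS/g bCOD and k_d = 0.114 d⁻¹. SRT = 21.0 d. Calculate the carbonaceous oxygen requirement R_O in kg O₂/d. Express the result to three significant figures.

R_O ≈ 4910 kg O₂/d

Y_obs = Y / (1 + k_d θ_c) = 0.480 / (1 + 0.114 × 21.0) = 0.480 / 3.394 = 0.1414.
Mass of bCOD removed per day: Q(S₀ − S) = 3490 × 1760 g/m³ = 6144 kg/d.
P_X = Y_obs·Q·(S₀ − S) = 0.1414 × 6144 = 868.9 kg VSS/d.
R_O = Q·ΔS − 1.42 P_X = 6144 − 1234 = 4910 kg O₂/d.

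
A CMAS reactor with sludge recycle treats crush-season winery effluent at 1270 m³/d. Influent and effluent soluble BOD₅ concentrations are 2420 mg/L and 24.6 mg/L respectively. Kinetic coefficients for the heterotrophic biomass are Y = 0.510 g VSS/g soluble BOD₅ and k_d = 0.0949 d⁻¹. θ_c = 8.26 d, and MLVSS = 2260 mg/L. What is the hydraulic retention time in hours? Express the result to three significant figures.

From the SRT design equation V = Y Q (S₀−S) θ_c / [X (1 + k_d θ_c)] = 0.510 × 1270 × (2420 − 24.6) × 8.26 / [2260 × (1 + 0.0949 × 8.26)] = 1.28×10^7 / 4032 = 3179 m³.
Hydraulic retention time τ = V/Q = 3179 / 1270 = 2.503 d = 60.07 h.

τ ≈ 60.1 h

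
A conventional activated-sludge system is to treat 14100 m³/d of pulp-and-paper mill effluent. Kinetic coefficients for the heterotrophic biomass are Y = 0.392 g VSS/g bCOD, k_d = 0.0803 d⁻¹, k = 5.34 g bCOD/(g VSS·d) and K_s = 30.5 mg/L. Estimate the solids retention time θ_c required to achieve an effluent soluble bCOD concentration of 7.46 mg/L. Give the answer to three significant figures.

θ_c ≈ 3.02 d

From 1/θ_c = Y·k·S/(K_s + S) − k_d: Y·k·S/(K_s+S) = 0.392 × 5.34 × 7.46 / (30.5 + 7.46) = 0.4114 d⁻¹.
1/θ_c = 0.4114 − 0.0803 = 0.3311 d⁻¹, so θ_c = 3.020 d.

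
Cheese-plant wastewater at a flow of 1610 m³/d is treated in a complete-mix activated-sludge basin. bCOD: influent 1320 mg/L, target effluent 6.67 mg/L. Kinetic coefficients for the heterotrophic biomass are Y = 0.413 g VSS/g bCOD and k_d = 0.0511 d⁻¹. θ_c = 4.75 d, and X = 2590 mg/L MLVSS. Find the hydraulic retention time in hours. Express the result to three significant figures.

τ ≈ 19.2 h

Rearranging the biomass balance for a CMAS with decay, V = Y·Q·ΔS·θ_c / [X·(1+k_d θ_c)] = 0.413 × 1610 × (1320 − 6.67) × 4.75 / [2590 × (1 + 0.0511 × 4.75)] = 4.15×10^6 / 3219 = 1289 m³.
Hydraulic retention time τ = V/Q = 1289 / 1610 = 0.8005 d = 19.21 h.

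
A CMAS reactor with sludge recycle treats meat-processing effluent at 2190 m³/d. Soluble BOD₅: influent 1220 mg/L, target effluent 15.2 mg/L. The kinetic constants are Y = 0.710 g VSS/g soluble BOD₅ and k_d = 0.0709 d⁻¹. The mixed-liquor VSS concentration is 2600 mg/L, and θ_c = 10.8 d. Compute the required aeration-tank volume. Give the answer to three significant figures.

V ≈ 4410 m³

Rearranging the biomass balance for a CMAS with decay, V = Y·Q·ΔS·θ_c / [X·(1+k_d θ_c)] = 0.710 × 2190 × (1220 − 15.2) × 10.8 / [2600 × (1 + 0.0709 × 10.8)] = 2.02×10^7 / 4591 = 4407 m³.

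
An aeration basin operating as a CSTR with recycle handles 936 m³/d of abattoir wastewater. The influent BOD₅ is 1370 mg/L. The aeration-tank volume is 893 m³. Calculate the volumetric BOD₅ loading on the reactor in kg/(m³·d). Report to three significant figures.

L_v ≈ 1.44 kg BOD₅/(m³·d)

L_v = Q S₀ / V = 936 × 1370 × 10⁻³ / 893.0 = 1.436 kg/(m³·d).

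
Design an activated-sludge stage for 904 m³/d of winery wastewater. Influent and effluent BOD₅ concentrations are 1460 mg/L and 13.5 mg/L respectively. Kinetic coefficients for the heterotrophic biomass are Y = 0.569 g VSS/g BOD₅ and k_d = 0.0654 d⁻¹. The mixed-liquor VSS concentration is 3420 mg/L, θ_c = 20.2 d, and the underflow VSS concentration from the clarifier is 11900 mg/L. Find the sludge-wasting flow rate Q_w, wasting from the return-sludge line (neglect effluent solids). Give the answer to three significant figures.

Q_w ≈ 26.9 m³/d

Steady-state biomass mass balance: V·X·(1 + k_d·θ_c) = Y·Q·(S₀ − S)·θ_c, so V = 0.569 × 904 × (1460 − 13.5) × 20.2 / [3420 × (1 + 0.0654 × 20.2)] = 1.5×10^7 / 7938 = 1893 m³.
Wasting from the return line (neglecting effluent solids): Q_w = V·X / (θ_c·X_r) = 1893 × 3420 / (20.2 × 11900) = 26.94 m³/d.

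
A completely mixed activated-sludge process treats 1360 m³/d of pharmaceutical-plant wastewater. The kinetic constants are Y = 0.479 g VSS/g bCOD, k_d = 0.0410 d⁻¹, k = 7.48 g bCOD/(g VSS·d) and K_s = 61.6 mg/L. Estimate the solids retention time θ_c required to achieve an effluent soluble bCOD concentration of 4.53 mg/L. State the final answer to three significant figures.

At the target effluent, Y k S/(K_s+S) = 0.479×7.48×4.53/66.13 = 0.2454 d⁻¹.
Then 1/θ_c = μ − k_d = 0.2454 − 0.0410 = 0.2044 d⁻¹, giving θ_c = 4.892 d.

θ_c ≈ 4.89 d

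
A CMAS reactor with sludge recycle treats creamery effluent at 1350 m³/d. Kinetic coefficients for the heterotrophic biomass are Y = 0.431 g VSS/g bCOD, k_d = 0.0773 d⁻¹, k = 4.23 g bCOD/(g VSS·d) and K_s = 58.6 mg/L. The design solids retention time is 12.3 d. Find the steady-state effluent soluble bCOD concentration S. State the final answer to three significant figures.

S ≈ 5.58 mg/L

From the Monod/SRT balance for a CMAS, S = K_s·(1+k_d θ_c)/[θ_c·(Y k − k_d) − 1] = 58.6 × (1 + 0.0773 × 12.3) / [12.3 × (0.431 × 4.23 − 0.0773) − 1] = 114.3 / 20.47 = 5.584 mg/L.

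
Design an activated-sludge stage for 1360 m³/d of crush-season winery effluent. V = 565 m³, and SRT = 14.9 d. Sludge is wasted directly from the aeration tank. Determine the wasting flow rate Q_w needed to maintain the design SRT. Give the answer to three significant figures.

With mixed-liquor wasting, θ_c = V/Q_w, so Q_w = V/θ_c = 565.0/14.9 = 37.92 m³/d.

Q_w ≈ 37.9 m³/d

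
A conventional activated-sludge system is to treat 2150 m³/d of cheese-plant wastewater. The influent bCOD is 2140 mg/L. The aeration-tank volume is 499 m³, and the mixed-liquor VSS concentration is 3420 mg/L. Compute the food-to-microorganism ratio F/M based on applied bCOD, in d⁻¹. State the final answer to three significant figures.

F/M = Q·S₀ / (V·X) = 2150 × 2140 / (499.0 × 3420) = 2.696 g bCOD·(g VSS·d)⁻¹.

F/M ≈ 2.70 d⁻¹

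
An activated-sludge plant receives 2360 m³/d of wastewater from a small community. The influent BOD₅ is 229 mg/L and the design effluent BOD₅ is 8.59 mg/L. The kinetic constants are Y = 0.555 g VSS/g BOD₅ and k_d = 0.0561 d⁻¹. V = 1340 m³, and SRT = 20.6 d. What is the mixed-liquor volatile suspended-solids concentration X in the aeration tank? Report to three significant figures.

X = Y·Q·ΔS·θ_c / [V·(1 + k_d θ_c)] = 0.555 × 2360 × (229 − 8.59) × 20.6 / [1340 × (1 + 0.0561 × 20.6)] = 2059 mg/L.

X ≈ 2060 mg/L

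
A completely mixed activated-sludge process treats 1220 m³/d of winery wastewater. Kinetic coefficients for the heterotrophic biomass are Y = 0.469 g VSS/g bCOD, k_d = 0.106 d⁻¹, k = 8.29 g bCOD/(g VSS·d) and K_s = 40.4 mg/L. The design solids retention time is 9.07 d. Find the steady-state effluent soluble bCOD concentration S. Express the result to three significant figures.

S ≈ 2.38 mg/L

For a completely mixed reactor with recycle the Lawrence–McCarty relation gives S = K_s·(1 + k_d·θ_c) / [θ_c·(Y·k − k_d) − 1] = 40.4 × (1 + 0.106 × 9.07) / [9.07 × (0.469 × 8.29 − 0.106) − 1] = 79.24 / 33.30 = 2.379 mg/L.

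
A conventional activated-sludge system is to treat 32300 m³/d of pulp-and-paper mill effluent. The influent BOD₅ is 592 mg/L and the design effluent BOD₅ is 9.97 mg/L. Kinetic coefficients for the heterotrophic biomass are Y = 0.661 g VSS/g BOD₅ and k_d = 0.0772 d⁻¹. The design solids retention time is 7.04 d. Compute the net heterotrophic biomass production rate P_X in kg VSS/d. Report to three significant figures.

The observed yield is Y_obs = Y/(1 + k_d·θ_c) = 0.661 / (1 + 0.0772 × 7.04) = 0.661 / 1.543 = 0.4283 g VSS per g BOD₅ removed.
ΔS = 592 − 9.97 = 582.0 mg/L, so the substrate removal rate is 32300 × 582.0/1000 = 18800 kg BOD₅/d.
Net biomass production P_X = Y_obs × Q·(S₀ − S) = 0.4283 × 18800 = 8051 kg VSS/d.

P_X ≈ 8050 kg VSS/d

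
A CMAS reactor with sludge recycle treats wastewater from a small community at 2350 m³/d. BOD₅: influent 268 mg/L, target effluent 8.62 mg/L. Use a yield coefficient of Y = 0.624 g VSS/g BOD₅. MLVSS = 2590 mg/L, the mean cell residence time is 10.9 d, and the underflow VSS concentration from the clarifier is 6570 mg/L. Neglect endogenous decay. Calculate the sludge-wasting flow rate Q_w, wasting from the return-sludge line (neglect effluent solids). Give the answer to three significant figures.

Q_w ≈ 57.9 m³/d

With k_d = 0 the design equation reduces to V = Y Q (S₀−S) θ_c / X = 0.624 × 2350 × (268 − 8.62) × 10.9 / 2590 = 1601 m³.
Wasting from the return line (neglecting effluent solids): Q_w = V·X / (θ_c·X_r) = 1601 × 2590 / (10.9 × 6570) = 57.89 m³/d.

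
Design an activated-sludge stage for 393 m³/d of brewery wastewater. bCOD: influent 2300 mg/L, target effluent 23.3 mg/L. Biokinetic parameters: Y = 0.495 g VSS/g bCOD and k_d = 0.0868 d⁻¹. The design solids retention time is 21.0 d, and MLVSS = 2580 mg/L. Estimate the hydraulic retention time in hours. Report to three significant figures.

τ ≈ 78.0 h

From the SRT design equation V = Y Q (S₀−S) θ_c / [X (1 + k_d θ_c)] = 0.495 × 393 × (2300 − 23.3) × 21.0 / [2580 × (1 + 0.0868 × 21.0)] = 9.3×10^6 / 7283 = 1277 m³.
HRT = V/Q = 1277 m³ / 393 m³·d⁻¹ = 3.250 d × 24 = 77.99 h.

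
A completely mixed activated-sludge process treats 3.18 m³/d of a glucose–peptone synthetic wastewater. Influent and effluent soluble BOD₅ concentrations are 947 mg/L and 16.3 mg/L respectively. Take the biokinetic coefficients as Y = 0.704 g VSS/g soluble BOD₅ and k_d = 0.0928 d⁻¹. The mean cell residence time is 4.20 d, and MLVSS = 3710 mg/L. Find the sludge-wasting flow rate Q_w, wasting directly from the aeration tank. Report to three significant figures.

Steady-state biomass mass balance: V·X·(1 + k_d·θ_c) = Y·Q·(S₀ − S)·θ_c, so V = 0.704 × 3.18 × (947 − 16.3) × 4.20 / [3710 × (1 + 0.0928 × 4.20)] = 8.75×10^3 / 5156 = 1.697 m³.
Wasting from the aeration tank: Q_w = V / θ_c = 1.697 / 4.20 = 0.4041 m³/d.

Q_w ≈ 0.404 m³/d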